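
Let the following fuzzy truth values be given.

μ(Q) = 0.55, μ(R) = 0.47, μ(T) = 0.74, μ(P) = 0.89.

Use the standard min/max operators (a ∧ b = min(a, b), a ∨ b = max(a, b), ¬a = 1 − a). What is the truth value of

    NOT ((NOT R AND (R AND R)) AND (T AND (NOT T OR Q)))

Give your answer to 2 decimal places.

NOT R = 1 − 0.47 = 0.53
R AND R = min(a, b) on (0.47, 0.47) = 0.47
NOT R AND (R AND R) = min(a, b) on (0.53, 0.47) = 0.47
NOT T = 1 − 0.74 = 0.26
NOT T OR Q = max(a, b) on (0.26, 0.55) = 0.55
T AND (NOT T OR Q) = min(a, b) on (0.74, 0.55) = 0.55
(NOT R AND (R AND R)) AND (T AND (NOT T OR Q)) = min(a, b) on (0.47, 0.55) = 0.47
NOT ((NOT R AND (R AND R)) AND (T AND (NOT T OR Q))) = 1 − 0.47 = 0.53

0.53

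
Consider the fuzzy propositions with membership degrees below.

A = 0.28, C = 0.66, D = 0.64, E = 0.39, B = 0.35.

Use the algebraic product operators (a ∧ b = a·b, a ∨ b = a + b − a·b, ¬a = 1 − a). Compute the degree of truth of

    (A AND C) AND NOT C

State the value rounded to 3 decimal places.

A AND C = a·b on (0.2800, 0.6600) = 0.1848
NOT C = 1 − 0.6600 = 0.3400
(A AND C) AND NOT C = a·b on (0.1848, 0.3400) = 0.0628

0.063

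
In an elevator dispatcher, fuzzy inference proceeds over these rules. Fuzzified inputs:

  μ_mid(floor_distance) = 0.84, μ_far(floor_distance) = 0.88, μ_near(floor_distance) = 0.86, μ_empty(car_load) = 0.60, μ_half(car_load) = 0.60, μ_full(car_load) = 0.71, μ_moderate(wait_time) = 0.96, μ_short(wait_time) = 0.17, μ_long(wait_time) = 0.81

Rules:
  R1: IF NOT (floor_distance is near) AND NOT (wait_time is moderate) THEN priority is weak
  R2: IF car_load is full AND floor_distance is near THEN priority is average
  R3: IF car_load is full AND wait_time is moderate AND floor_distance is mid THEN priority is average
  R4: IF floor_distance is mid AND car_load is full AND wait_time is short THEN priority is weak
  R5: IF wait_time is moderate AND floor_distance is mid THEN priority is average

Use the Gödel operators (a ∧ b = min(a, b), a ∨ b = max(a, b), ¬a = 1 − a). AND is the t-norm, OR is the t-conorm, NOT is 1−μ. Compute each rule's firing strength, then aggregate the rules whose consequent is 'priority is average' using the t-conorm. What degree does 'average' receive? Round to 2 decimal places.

0.84

R1: ¬near=1−0.86=0.14, ¬moderate=1−0.96=0.04; AND[min(a, b)] → w = 0.04
R2: full=0.71, near=0.86; AND[min(a, b)] → w = 0.71
R3: full=0.71, moderate=0.96, mid=0.84; AND[min(a, b)] → w = 0.71
R4: mid=0.84, full=0.71, short=0.17; AND[min(a, b)] → w = 0.17
R5: moderate=0.96, mid=0.84; AND[min(a, b)] → w = 0.84
Rules with consequent 'average': {R2, R3, R5} → strengths 0.71, 0.71, 0.84
Aggregate via t-conorm [max(a, b)]: 0.84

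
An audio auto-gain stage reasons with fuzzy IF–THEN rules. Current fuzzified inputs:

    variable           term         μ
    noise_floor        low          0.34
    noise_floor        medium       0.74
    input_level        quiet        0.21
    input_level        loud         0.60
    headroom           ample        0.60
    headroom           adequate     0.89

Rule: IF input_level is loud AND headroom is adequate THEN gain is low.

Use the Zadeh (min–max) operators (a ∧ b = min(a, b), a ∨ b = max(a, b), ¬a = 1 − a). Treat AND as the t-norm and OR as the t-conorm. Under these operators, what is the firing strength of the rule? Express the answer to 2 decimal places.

firing strength: loud=0.60, adequate=0.89; AND[min(a, b)] → w = 0.60

0.60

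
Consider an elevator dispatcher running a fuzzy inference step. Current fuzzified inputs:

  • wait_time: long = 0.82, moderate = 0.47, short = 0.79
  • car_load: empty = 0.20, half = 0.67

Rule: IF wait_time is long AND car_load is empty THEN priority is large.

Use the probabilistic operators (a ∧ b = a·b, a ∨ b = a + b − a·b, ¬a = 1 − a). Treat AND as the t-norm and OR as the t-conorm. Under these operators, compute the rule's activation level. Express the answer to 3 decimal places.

firing strength: long=0.82, empty=0.20; AND[a·b] → w = 0.1640

0.164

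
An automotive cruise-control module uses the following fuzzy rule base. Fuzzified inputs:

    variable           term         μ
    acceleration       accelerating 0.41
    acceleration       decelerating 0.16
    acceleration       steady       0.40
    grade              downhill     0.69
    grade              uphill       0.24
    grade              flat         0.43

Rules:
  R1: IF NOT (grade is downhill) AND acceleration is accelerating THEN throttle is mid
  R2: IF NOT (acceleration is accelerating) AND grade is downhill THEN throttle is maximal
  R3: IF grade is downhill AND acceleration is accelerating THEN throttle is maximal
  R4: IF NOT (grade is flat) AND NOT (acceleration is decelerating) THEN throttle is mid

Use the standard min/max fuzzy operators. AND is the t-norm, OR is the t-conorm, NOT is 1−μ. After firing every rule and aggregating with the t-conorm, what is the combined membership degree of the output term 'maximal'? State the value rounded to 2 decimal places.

R1: ¬downhill=1−0.69=0.31, accelerating=0.41; AND[min(a, b)] → w = 0.31
R2: ¬accelerating=1−0.41=0.59, downhill=0.69; AND[min(a, b)] → w = 0.59
R3: downhill=0.69, accelerating=0.41; AND[min(a, b)] → w = 0.41
R4: ¬flat=1−0.43=0.57, ¬decelerating=1−0.16=0.84; AND[min(a, b)] → w = 0.57
Rules with consequent 'maximal': {R2, R3} → strengths 0.59, 0.41
Aggregate via t-conorm [max(a, b)]: 0.59

0.59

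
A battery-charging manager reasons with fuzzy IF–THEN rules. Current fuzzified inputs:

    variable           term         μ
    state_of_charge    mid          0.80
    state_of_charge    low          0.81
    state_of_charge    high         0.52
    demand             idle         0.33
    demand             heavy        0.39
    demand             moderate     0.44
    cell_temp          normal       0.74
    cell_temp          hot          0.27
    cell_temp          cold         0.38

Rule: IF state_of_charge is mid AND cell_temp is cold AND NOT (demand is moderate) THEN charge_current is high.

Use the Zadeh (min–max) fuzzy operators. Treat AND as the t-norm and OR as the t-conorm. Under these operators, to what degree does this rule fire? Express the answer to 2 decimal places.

0.38

firing strength: mid=0.80, cold=0.38, ¬moderate=1−0.44=0.56; AND[min(a, b)] → w = 0.38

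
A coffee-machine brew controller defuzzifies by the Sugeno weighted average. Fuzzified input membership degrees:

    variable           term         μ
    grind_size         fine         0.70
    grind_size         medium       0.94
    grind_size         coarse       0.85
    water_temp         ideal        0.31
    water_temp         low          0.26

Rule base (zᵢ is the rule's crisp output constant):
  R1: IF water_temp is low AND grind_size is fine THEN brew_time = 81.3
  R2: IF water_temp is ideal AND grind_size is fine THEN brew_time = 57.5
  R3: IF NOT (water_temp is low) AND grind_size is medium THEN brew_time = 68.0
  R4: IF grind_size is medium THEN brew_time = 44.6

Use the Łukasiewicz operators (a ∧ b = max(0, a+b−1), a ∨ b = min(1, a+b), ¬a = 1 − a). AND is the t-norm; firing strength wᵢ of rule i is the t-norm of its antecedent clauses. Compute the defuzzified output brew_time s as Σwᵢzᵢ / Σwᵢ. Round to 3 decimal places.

54.441

R1 (z=81.3): low=0.26, fine=0.70; AND[max(0, a+b−1)] → w = 0.00
R2 (z=57.5): ideal=0.31, fine=0.70; AND[max(0, a+b−1)] → w = 0.01
R3 (z=68.0): ¬low=1−0.26=0.74, medium=0.94; AND[max(0, a+b−1)] → w = 0.68
R4 (z=44.6): medium=0.94 → w = 0.94
Weighted average = (0.00·81.3 + 0.01·57.5 + 0.68·68.0 + 0.94·44.6) / (0.00 + 0.01 + 0.68 + 0.94)
  = 88.7390 / 1.6300 = 54.441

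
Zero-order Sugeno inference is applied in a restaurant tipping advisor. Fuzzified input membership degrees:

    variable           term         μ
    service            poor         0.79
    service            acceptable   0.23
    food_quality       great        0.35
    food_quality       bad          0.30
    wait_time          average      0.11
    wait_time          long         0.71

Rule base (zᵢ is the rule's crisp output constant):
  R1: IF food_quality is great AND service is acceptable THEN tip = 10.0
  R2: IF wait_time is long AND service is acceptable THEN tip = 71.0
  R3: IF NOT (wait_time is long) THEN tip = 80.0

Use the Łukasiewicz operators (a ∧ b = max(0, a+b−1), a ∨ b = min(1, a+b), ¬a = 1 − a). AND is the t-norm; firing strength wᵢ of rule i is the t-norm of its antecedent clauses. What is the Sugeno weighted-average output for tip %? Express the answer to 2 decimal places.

R1 (z=10.0): great=0.35, acceptable=0.23; AND[max(0, a+b−1)] → w = 0.00
R2 (z=71.0): long=0.71, acceptable=0.23; AND[max(0, a+b−1)] → w = 0.00
R3 (z=80.0): ¬long=1−0.71=0.29 → w = 0.29
Weighted average = (0.00·10.0 + 0.00·71.0 + 0.29·80.0) / (0.00 + 0.00 + 0.29)
  = 23.2000 / 0.2900 = 80.00

80.00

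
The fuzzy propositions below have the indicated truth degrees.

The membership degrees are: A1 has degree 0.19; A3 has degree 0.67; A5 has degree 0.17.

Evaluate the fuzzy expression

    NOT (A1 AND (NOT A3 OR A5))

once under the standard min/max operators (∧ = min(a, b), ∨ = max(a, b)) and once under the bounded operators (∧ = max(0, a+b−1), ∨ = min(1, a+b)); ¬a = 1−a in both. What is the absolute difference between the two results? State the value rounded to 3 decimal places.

0.190

Under standard min/max:
  NOT A3 = 1 − 0.67 = 0.33
  NOT A3 OR A5 = max(a, b) on (0.33, 0.17) = 0.33
  A1 AND (NOT A3 OR A5) = min(a, b) on (0.19, 0.33) = 0.19
  NOT (A1 AND (NOT A3 OR A5)) = 1 − 0.19 = 0.81
  → value = 0.8100
Under bounded:
  NOT A3 = 1 − 0.67 = 0.33
  NOT A3 OR A5 = min(1, a+b) on (0.33, 0.17) = 0.50
  A1 AND (NOT A3 OR A5) = max(0, a+b−1) on (0.19, 0.50) = 0.00
  NOT (A1 AND (NOT A3 OR A5)) = 1 − 0.00 = 1.00
  → value = 1.0000
|0.8100 − 1.0000| = 0.190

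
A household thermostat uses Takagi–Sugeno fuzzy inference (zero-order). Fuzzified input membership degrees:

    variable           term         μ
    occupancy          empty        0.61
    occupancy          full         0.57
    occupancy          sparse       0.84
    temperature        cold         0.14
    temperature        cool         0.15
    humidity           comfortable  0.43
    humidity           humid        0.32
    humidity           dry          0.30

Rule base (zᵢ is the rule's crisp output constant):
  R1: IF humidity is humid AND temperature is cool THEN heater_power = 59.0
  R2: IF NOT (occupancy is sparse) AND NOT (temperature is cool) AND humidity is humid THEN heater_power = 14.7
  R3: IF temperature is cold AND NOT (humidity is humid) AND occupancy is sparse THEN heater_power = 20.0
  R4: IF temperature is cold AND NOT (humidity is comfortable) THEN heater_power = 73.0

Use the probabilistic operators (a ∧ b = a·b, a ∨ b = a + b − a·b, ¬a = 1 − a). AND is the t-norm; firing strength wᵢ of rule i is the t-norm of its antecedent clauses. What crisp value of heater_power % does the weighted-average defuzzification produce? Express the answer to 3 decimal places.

43.363

R1 (z=59.0): humid=0.32, cool=0.15; AND[a·b] → w = 0.0480
R2 (z=14.7): ¬sparse=1−0.84=0.16, ¬cool=1−0.15=0.85, humid=0.32; AND[a·b] → w = 0.0435
R3 (z=20.0): cold=0.14, ¬humid=1−0.32=0.68, sparse=0.84; AND[a·b] → w = 0.0800
R4 (z=73.0): cold=0.14, ¬comfortable=1−0.43=0.57; AND[a·b] → w = 0.0798
Weighted average = (0.0480·59.0 + 0.0435·14.7 + 0.0800·20.0 + 0.0798·73.0) / (0.0480 + 0.0435 + 0.0800 + 0.0798)
  = 10.8965 / 0.2513 = 43.363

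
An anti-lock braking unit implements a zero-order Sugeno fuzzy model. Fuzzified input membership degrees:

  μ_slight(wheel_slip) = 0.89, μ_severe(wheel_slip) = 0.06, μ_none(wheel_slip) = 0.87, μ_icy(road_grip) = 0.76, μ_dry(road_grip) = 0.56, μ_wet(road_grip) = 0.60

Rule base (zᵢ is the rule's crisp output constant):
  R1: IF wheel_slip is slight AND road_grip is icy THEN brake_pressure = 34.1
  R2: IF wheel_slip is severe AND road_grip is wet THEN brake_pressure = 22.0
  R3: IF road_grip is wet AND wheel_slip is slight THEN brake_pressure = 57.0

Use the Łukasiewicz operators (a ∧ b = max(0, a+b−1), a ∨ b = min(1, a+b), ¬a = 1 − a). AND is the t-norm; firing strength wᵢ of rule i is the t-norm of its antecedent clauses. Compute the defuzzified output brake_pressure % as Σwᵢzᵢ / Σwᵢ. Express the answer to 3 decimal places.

43.943

R1 (z=34.1): slight=0.89, icy=0.76; AND[max(0, a+b−1)] → w = 0.65
R2 (z=22.0): severe=0.06, wet=0.60; AND[max(0, a+b−1)] → w = 0.00
R3 (z=57.0): wet=0.60, slight=0.89; AND[max(0, a+b−1)] → w = 0.49
Weighted average = (0.65·34.1 + 0.00·22.0 + 0.49·57.0) / (0.65 + 0.00 + 0.49)
  = 50.0950 / 1.1400 = 43.943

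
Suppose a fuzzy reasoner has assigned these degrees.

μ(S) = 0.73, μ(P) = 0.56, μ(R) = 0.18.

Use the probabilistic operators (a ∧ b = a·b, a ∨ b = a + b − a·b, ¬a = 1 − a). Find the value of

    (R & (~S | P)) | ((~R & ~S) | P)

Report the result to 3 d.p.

~S = 1 − 0.7300 = 0.2700
~S | P = a + b − a·b on (0.2700, 0.5600) = 0.6788
R & (~S | P) = a·b on (0.1800, 0.6788) = 0.1222
~R = 1 − 0.1800 = 0.8200
~S = 1 − 0.7300 = 0.2700
~R & ~S = a·b on (0.8200, 0.2700) = 0.2214
(~R & ~S) | P = a + b − a·b on (0.2214, 0.5600) = 0.6574
(R & (~S | P)) | ((~R & ~S) | P) = a + b − a·b on (0.1222, 0.6574) = 0.6993

0.699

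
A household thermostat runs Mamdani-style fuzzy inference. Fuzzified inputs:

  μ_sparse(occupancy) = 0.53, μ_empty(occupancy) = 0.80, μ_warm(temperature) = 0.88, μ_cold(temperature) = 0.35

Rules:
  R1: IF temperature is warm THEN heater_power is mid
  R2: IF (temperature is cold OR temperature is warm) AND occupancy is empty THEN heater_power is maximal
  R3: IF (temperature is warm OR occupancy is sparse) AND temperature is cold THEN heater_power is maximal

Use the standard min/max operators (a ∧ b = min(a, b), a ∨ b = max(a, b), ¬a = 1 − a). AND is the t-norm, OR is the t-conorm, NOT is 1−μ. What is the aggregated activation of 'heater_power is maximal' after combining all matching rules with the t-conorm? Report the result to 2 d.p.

R1: warm=0.88 → w = 0.88
R2: (cold=0.35 OR warm=0.88) = 0.88; AND[min(a, b)] with empty=0.80 → w = 0.80
R3: (warm=0.88 OR sparse=0.53) = 0.88; AND[min(a, b)] with cold=0.35 → w = 0.35
Rules with consequent 'maximal': {R2, R3} → strengths 0.80, 0.35
Aggregate via t-conorm [max(a, b)]: 0.80

0.80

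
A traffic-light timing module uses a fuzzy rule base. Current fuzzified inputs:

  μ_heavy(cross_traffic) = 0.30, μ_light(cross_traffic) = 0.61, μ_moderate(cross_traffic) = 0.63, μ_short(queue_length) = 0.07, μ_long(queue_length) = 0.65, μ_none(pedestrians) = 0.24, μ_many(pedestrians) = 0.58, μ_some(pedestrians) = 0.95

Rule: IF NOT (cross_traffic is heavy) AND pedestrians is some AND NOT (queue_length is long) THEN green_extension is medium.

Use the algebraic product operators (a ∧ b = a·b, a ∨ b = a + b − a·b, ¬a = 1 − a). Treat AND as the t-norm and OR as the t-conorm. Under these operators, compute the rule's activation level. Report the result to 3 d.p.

0.233

firing strength: ¬heavy=1−0.30=0.70, some=0.95, ¬long=1−0.65=0.35; AND[a·b] → w = 0.2327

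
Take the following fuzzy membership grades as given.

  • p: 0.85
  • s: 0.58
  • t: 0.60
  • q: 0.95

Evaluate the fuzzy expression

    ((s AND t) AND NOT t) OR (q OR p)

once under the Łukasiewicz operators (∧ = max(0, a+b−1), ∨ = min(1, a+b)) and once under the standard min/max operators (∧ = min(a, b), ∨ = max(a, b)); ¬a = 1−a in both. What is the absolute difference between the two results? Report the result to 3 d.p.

0.050

Under Łukasiewicz:
  s AND t = max(0, a+b−1) on (0.58, 0.60) = 0.18
  NOT t = 1 − 0.60 = 0.40
  (s AND t) AND NOT t = max(0, a+b−1) on (0.18, 0.40) = 0.00
  q OR p = min(1, a+b) on (0.95, 0.85) = 1.00
  ((s AND t) AND NOT t) OR (q OR p) = min(1, a+b) on (0.00, 1.00) = 1.00
  → value = 1.0000
Under standard min/max:
  s AND t = min(a, b) on (0.58, 0.60) = 0.58
  NOT t = 1 − 0.60 = 0.40
  (s AND t) AND NOT t = min(a, b) on (0.58, 0.40) = 0.40
  q OR p = max(a, b) on (0.95, 0.85) = 0.95
  ((s AND t) AND NOT t) OR (q OR p) = max(a, b) on (0.40, 0.95) = 0.95
  → value = 0.9500
|1.0000 − 0.9500| = 0.050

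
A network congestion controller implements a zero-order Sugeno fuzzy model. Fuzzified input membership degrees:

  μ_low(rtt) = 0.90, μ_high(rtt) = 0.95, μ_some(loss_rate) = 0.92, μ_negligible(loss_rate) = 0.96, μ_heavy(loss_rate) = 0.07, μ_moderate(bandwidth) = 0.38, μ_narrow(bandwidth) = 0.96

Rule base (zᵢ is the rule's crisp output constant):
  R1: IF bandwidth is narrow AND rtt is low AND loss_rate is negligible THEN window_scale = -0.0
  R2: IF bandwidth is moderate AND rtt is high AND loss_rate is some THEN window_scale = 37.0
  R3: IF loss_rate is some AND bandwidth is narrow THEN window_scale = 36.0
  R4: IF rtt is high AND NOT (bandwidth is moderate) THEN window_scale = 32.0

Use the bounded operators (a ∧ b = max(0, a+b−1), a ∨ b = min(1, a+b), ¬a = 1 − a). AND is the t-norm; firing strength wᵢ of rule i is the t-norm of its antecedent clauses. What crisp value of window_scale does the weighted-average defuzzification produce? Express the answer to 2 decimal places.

R1 (z=-0.0): narrow=0.96, low=0.90, negligible=0.96; AND[max(0, a+b−1)] → w = 0.82
R2 (z=37.0): moderate=0.38, high=0.95, some=0.92; AND[max(0, a+b−1)] → w = 0.25
R3 (z=36.0): some=0.92, narrow=0.96; AND[max(0, a+b−1)] → w = 0.88
R4 (z=32.0): high=0.95, ¬moderate=1−0.38=0.62; AND[max(0, a+b−1)] → w = 0.57
Weighted average = (0.82·-0.0 + 0.25·37.0 + 0.88·36.0 + 0.57·32.0) / (0.82 + 0.25 + 0.88 + 0.57)
  = 59.1700 / 2.5200 = 23.48

23.48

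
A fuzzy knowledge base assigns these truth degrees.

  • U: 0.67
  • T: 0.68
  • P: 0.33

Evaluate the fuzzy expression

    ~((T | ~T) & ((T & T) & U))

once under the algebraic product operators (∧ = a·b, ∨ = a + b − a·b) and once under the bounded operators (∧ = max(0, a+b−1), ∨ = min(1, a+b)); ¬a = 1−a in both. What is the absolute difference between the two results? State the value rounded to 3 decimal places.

Under algebraic product:
  ~T = 1 − 0.6800 = 0.3200
  T | ~T = a + b − a·b on (0.6800, 0.3200) = 0.7824
  T & T = a·b on (0.6800, 0.6800) = 0.4624
  (T & T) & U = a·b on (0.4624, 0.6700) = 0.3098
  (T | ~T) & ((T & T) & U) = a·b on (0.7824, 0.3098) = 0.2424
  ~((T | ~T) & ((T & T) & U)) = 1 − 0.2424 = 0.7576
  → value = 0.7576
Under bounded:
  ~T = 1 − 0.68 = 0.32
  T | ~T = min(1, a+b) on (0.68, 0.32) = 1.00
  T & T = max(0, a+b−1) on (0.68, 0.68) = 0.36
  (T & T) & U = max(0, a+b−1) on (0.36, 0.67) = 0.03
  (T | ~T) & ((T & T) & U) = max(0, a+b−1) on (1.00, 0.03) = 0.03
  ~((T | ~T) & ((T & T) & U)) = 1 − 0.03 = 0.97
  → value = 0.9700
|0.7576 − 0.9700| = 0.212

0.212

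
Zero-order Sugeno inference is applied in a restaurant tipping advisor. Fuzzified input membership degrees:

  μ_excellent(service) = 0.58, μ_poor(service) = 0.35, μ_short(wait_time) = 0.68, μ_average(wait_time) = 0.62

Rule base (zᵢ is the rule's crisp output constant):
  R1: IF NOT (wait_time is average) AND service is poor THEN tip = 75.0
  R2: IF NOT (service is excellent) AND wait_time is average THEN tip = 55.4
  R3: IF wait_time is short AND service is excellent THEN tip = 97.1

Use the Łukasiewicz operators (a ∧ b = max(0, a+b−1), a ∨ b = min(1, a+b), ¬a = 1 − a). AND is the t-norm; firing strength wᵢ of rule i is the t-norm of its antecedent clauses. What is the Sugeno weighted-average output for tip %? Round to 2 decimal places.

91.54

R1 (z=75.0): ¬average=1−0.62=0.38, poor=0.35; AND[max(0, a+b−1)] → w = 0.00
R2 (z=55.4): ¬excellent=1−0.58=0.42, average=0.62; AND[max(0, a+b−1)] → w = 0.04
R3 (z=97.1): short=0.68, excellent=0.58; AND[max(0, a+b−1)] → w = 0.26
Weighted average = (0.00·75.0 + 0.04·55.4 + 0.26·97.1) / (0.00 + 0.04 + 0.26)
  = 27.4620 / 0.3000 = 91.54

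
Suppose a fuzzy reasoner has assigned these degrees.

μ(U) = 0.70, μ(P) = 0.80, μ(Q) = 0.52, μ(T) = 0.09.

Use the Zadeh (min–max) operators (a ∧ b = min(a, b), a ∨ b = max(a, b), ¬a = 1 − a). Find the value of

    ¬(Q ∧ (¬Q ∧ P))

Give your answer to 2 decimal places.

0.52

¬Q = 1 − 0.52 = 0.48
¬Q ∧ P = min(a, b) on (0.48, 0.80) = 0.48
Q ∧ (¬Q ∧ P) = min(a, b) on (0.52, 0.48) = 0.48
¬(Q ∧ (¬Q ∧ P)) = 1 − 0.48 = 0.52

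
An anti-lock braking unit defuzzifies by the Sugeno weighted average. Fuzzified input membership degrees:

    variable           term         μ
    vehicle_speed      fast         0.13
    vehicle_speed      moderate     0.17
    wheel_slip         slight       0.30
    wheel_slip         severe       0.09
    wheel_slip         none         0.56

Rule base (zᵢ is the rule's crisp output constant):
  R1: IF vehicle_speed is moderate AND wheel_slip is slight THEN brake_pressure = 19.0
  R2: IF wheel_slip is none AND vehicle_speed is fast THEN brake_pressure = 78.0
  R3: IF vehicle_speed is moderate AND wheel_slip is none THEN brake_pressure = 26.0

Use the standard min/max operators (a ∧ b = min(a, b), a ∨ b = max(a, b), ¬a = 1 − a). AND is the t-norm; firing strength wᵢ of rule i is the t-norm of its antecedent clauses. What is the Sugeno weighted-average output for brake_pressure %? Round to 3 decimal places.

R1 (z=19.0): moderate=0.17, slight=0.30; AND[min(a, b)] → w = 0.17
R2 (z=78.0): none=0.56, fast=0.13; AND[min(a, b)] → w = 0.13
R3 (z=26.0): moderate=0.17, none=0.56; AND[min(a, b)] → w = 0.17
Weighted average = (0.17·19.0 + 0.13·78.0 + 0.17·26.0) / (0.17 + 0.13 + 0.17)
  = 17.7900 / 0.4700 = 37.851

37.851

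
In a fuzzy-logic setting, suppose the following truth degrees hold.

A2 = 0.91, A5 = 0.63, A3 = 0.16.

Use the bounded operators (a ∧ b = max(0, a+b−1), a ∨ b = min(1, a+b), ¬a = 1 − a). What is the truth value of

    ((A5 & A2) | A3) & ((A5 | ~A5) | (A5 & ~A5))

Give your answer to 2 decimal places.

0.70

A5 & A2 = max(0, a+b−1) on (0.63, 0.91) = 0.54
(A5 & A2) | A3 = min(1, a+b) on (0.54, 0.16) = 0.70
~A5 = 1 − 0.63 = 0.37
A5 | ~A5 = min(1, a+b) on (0.63, 0.37) = 1.00
~A5 = 1 − 0.63 = 0.37
A5 & ~A5 = max(0, a+b−1) on (0.63, 0.37) = 0.00
(A5 | ~A5) | (A5 & ~A5) = min(1, a+b) on (1.00, 0.00) = 1.00
((A5 & A2) | A3) & ((A5 | ~A5) | (A5 & ~A5)) = max(0, a+b−1) on (0.70, 1.00) = 0.70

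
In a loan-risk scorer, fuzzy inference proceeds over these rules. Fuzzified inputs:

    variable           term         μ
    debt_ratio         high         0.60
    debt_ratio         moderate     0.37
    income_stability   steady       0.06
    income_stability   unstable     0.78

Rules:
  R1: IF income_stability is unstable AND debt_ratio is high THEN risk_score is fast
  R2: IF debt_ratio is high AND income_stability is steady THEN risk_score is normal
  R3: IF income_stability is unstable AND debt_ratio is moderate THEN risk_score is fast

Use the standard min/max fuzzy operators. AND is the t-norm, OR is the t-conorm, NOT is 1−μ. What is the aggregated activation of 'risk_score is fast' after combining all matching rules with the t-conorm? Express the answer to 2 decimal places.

R1: unstable=0.78, high=0.60; AND[min(a, b)] → w = 0.60
R2: high=0.60, steady=0.06; AND[min(a, b)] → w = 0.06
R3: unstable=0.78, moderate=0.37; AND[min(a, b)] → w = 0.37
Rules with consequent 'fast': {R1, R3} → strengths 0.60, 0.37
Aggregate via t-conorm [max(a, b)]: 0.60

0.60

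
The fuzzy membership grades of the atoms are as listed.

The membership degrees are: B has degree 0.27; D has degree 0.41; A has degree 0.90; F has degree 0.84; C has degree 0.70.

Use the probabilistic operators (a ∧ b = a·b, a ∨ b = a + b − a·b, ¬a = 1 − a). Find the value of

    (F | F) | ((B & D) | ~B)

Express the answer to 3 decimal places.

0.994

F | F = a + b − a·b on (0.8400, 0.8400) = 0.9744
B & D = a·b on (0.2700, 0.4100) = 0.1107
~B = 1 − 0.2700 = 0.7300
(B & D) | ~B = a + b − a·b on (0.1107, 0.7300) = 0.7599
(F | F) | ((B & D) | ~B) = a + b − a·b on (0.9744, 0.7599) = 0.9939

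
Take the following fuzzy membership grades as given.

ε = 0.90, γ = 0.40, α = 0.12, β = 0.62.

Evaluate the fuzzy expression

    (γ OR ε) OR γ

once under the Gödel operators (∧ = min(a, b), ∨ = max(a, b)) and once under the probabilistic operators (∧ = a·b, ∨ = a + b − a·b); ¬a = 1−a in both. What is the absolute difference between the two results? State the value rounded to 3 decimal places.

0.064

Under Gödel:
  γ OR ε = max(a, b) on (0.40, 0.90) = 0.90
  (γ OR ε) OR γ = max(a, b) on (0.90, 0.40) = 0.90
  → value = 0.9000
Under probabilistic:
  γ OR ε = a + b − a·b on (0.4000, 0.9000) = 0.9400
  (γ OR ε) OR γ = a + b − a·b on (0.9400, 0.4000) = 0.9640
  → value = 0.9640
|0.9000 − 0.9640| = 0.064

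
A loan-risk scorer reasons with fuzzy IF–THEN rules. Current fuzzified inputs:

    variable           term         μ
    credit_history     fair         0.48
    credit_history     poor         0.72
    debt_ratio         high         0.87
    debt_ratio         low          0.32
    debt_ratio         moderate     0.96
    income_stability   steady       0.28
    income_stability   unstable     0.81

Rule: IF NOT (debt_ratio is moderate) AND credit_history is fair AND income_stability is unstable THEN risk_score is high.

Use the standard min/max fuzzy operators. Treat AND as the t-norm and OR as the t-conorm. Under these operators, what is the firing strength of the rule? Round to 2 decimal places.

firing strength: ¬moderate=1−0.96=0.04, fair=0.48, unstable=0.81; AND[min(a, b)] → w = 0.04

0.04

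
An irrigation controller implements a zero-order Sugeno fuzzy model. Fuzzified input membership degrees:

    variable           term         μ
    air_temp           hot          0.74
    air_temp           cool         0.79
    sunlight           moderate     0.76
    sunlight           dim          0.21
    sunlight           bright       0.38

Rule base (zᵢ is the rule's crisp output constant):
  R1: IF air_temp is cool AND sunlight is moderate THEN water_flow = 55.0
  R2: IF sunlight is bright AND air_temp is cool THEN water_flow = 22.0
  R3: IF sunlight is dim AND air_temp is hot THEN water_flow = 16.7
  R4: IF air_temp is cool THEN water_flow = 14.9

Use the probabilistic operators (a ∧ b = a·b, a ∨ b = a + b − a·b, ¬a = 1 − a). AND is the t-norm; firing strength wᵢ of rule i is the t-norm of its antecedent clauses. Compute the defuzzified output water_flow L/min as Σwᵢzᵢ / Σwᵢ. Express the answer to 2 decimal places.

29.25

R1 (z=55.0): cool=0.79, moderate=0.76; AND[a·b] → w = 0.6004
R2 (z=22.0): bright=0.38, cool=0.79; AND[a·b] → w = 0.3002
R3 (z=16.7): dim=0.21, hot=0.74; AND[a·b] → w = 0.1554
R4 (z=14.9): cool=0.79 → w = 0.7900
Weighted average = (0.6004·55.0 + 0.3002·22.0 + 0.1554·16.7 + 0.7900·14.9) / (0.6004 + 0.3002 + 0.1554 + 0.7900)
  = 53.9926 / 1.8460 = 29.25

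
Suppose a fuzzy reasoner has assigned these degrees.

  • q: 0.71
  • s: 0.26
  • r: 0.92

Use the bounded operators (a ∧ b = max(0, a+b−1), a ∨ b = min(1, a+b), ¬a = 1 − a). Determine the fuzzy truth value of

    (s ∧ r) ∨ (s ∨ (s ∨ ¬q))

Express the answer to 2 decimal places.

0.99

s ∧ r = max(0, a+b−1) on (0.26, 0.92) = 0.18
¬q = 1 − 0.71 = 0.29
s ∨ ¬q = min(1, a+b) on (0.26, 0.29) = 0.55
s ∨ (s ∨ ¬q) = min(1, a+b) on (0.26, 0.55) = 0.81
(s ∧ r) ∨ (s ∨ (s ∨ ¬q)) = min(1, a+b) on (0.18, 0.81) = 0.99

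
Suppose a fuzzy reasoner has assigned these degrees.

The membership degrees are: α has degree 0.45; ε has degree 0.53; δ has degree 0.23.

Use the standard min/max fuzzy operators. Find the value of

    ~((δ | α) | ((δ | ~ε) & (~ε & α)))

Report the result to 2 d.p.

δ | α = max(a, b) on (0.23, 0.45) = 0.45
~ε = 1 − 0.53 = 0.47
δ | ~ε = max(a, b) on (0.23, 0.47) = 0.47
~ε = 1 − 0.53 = 0.47
~ε & α = min(a, b) on (0.47, 0.45) = 0.45
(δ | ~ε) & (~ε & α) = min(a, b) on (0.47, 0.45) = 0.45
(δ | α) | ((δ | ~ε) & (~ε & α)) = max(a, b) on (0.45, 0.45) = 0.45
~((δ | α) | ((δ | ~ε) & (~ε & α))) = 1 − 0.45 = 0.55

0.55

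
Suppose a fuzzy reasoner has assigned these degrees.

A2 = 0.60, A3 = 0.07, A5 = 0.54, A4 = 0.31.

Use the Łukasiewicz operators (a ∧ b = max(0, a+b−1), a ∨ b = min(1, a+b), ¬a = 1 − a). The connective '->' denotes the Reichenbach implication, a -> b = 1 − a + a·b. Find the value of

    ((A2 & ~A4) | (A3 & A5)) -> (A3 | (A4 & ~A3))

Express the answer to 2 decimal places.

~A4 = 1 − 0.31 = 0.69
A2 & ~A4 = max(0, a+b−1) on (0.60, 0.69) = 0.29
A3 & A5 = max(0, a+b−1) on (0.07, 0.54) = 0.00
(A2 & ~A4) | (A3 & A5) = min(1, a+b) on (0.29, 0.00) = 0.29
~A3 = 1 − 0.07 = 0.93
A4 & ~A3 = max(0, a+b−1) on (0.31, 0.93) = 0.24
A3 | (A4 & ~A3) = min(1, a+b) on (0.07, 0.24) = 0.31
((A2 & ~A4) | (A3 & A5)) -> (A3 | (A4 & ~A3))  [Reichenbach: 1 − a + a·b] with a=0.29, b=0.31 → 0.80

0.80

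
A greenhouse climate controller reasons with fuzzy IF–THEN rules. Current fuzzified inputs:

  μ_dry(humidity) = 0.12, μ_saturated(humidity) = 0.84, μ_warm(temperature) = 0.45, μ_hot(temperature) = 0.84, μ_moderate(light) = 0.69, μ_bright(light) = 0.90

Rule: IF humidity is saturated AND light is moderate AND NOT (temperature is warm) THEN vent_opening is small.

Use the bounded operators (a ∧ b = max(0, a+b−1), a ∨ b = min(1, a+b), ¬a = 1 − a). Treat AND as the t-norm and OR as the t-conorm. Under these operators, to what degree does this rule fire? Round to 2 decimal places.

firing strength: saturated=0.84, moderate=0.69, ¬warm=1−0.45=0.55; AND[max(0, a+b−1)] → w = 0.08

0.08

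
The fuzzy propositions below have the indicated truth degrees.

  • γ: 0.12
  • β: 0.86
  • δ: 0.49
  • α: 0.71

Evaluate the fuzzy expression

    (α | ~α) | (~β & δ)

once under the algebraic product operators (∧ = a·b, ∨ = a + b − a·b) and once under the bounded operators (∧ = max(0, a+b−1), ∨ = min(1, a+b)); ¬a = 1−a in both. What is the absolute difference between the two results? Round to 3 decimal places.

0.192

Under algebraic product:
  ~α = 1 − 0.7100 = 0.2900
  α | ~α = a + b − a·b on (0.7100, 0.2900) = 0.7941
  ~β = 1 − 0.8600 = 0.1400
  ~β & δ = a·b on (0.1400, 0.4900) = 0.0686
  (α | ~α) | (~β & δ) = a + b − a·b on (0.7941, 0.0686) = 0.8082
  → value = 0.8082
Under bounded:
  ~α = 1 − 0.71 = 0.29
  α | ~α = min(1, a+b) on (0.71, 0.29) = 1.00
  ~β = 1 − 0.86 = 0.14
  ~β & δ = max(0, a+b−1) on (0.14, 0.49) = 0.00
  (α | ~α) | (~β & δ) = min(1, a+b) on (1.00, 0.00) = 1.00
  → value = 1.0000
|0.8082 − 1.0000| = 0.192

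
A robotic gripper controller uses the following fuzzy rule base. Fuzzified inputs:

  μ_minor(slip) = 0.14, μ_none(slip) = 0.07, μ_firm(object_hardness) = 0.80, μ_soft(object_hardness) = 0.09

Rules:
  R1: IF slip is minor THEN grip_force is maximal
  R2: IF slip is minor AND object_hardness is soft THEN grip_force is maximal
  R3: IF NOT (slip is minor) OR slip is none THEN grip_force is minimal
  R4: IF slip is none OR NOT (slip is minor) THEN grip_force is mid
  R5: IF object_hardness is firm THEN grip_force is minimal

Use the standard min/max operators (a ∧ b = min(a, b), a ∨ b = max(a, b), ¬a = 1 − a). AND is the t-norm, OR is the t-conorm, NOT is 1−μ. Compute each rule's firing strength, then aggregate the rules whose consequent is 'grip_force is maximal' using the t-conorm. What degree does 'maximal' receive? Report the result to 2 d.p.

R1: minor=0.14 → w = 0.14
R2: minor=0.14, soft=0.09; AND[min(a, b)] → w = 0.09
R3: ¬minor=1−0.14=0.86, none=0.07; OR[max(a, b)] → w = 0.86
R4: none=0.07, ¬minor=1−0.14=0.86; OR[max(a, b)] → w = 0.86
R5: firm=0.80 → w = 0.80
Rules with consequent 'maximal': {R1, R2} → strengths 0.14, 0.09
Aggregate via t-conorm [max(a, b)]: 0.14

0.14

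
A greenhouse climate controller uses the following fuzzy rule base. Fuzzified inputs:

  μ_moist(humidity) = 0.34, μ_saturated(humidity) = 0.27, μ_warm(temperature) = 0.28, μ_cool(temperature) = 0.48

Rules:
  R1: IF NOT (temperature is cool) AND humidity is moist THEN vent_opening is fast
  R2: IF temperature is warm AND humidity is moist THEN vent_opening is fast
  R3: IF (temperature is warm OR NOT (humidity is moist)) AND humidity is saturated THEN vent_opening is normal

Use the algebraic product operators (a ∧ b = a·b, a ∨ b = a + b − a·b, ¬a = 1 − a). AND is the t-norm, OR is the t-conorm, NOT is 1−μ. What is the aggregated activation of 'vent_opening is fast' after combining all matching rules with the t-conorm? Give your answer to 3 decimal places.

0.255

R1: ¬cool=1−0.48=0.52, moist=0.34; AND[a·b] → w = 0.1768
R2: warm=0.28, moist=0.34; AND[a·b] → w = 0.0952
R3: (warm=0.28 OR ¬moist=1−0.34=0.66) = 0.7552; AND[a·b] with saturated=0.27 → w = 0.2039
Rules with consequent 'fast': {R1, R2} → strengths 0.1768, 0.0952
Aggregate via t-conorm [a + b − a·b]: 0.2552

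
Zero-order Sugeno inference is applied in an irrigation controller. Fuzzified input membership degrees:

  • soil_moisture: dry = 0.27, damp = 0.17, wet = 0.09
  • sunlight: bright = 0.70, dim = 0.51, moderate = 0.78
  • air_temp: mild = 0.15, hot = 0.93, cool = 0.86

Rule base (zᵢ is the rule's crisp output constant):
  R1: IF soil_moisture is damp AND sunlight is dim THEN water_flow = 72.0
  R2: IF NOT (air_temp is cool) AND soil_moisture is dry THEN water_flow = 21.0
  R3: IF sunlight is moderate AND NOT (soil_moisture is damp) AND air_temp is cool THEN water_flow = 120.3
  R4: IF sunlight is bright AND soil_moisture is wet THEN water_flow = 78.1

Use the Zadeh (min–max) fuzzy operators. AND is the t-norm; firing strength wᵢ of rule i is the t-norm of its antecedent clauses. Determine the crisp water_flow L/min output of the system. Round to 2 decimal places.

98.34

R1 (z=72.0): damp=0.17, dim=0.51; AND[min(a, b)] → w = 0.17
R2 (z=21.0): ¬cool=1−0.86=0.14, dry=0.27; AND[min(a, b)] → w = 0.14
R3 (z=120.3): moderate=0.78, ¬damp=1−0.17=0.83, cool=0.86; AND[min(a, b)] → w = 0.78
R4 (z=78.1): bright=0.70, wet=0.09; AND[min(a, b)] → w = 0.09
Weighted average = (0.17·72.0 + 0.14·21.0 + 0.78·120.3 + 0.09·78.1) / (0.17 + 0.14 + 0.78 + 0.09)
  = 116.0430 / 1.1800 = 98.34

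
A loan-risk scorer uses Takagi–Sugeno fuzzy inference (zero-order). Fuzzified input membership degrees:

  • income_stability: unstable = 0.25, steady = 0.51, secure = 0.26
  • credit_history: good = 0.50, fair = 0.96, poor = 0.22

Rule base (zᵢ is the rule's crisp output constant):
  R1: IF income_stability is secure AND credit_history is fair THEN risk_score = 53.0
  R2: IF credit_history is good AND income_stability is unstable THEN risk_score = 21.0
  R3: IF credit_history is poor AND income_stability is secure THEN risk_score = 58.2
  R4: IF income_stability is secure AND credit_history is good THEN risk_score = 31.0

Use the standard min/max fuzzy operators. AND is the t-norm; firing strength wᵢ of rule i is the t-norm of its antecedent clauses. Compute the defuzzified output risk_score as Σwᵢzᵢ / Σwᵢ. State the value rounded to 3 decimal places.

R1 (z=53.0): secure=0.26, fair=0.96; AND[min(a, b)] → w = 0.26
R2 (z=21.0): good=0.50, unstable=0.25; AND[min(a, b)] → w = 0.25
R3 (z=58.2): poor=0.22, secure=0.26; AND[min(a, b)] → w = 0.22
R4 (z=31.0): secure=0.26, good=0.50; AND[min(a, b)] → w = 0.26
Weighted average = (0.26·53.0 + 0.25·21.0 + 0.22·58.2 + 0.26·31.0) / (0.26 + 0.25 + 0.22 + 0.26)
  = 39.8940 / 0.9900 = 40.297

40.297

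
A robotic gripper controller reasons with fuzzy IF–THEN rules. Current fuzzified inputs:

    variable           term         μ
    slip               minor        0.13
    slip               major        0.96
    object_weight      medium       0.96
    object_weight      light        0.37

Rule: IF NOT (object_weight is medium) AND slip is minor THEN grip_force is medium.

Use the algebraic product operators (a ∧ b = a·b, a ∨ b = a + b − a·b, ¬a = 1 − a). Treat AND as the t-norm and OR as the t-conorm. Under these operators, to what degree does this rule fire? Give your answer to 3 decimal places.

firing strength: ¬medium=1−0.96=0.04, minor=0.13; AND[a·b] → w = 0.0052

0.005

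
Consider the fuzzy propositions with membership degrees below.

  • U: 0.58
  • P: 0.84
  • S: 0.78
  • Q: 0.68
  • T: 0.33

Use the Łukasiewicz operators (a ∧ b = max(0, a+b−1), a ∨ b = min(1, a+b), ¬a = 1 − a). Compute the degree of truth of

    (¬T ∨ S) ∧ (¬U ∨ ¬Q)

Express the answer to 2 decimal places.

0.74

¬T = 1 − 0.33 = 0.67
¬T ∨ S = min(1, a+b) on (0.67, 0.78) = 1.00
¬U = 1 − 0.58 = 0.42
¬Q = 1 − 0.68 = 0.32
¬U ∨ ¬Q = min(1, a+b) on (0.42, 0.32) = 0.74
(¬T ∨ S) ∧ (¬U ∨ ¬Q) = max(0, a+b−1) on (1.00, 0.74) = 0.74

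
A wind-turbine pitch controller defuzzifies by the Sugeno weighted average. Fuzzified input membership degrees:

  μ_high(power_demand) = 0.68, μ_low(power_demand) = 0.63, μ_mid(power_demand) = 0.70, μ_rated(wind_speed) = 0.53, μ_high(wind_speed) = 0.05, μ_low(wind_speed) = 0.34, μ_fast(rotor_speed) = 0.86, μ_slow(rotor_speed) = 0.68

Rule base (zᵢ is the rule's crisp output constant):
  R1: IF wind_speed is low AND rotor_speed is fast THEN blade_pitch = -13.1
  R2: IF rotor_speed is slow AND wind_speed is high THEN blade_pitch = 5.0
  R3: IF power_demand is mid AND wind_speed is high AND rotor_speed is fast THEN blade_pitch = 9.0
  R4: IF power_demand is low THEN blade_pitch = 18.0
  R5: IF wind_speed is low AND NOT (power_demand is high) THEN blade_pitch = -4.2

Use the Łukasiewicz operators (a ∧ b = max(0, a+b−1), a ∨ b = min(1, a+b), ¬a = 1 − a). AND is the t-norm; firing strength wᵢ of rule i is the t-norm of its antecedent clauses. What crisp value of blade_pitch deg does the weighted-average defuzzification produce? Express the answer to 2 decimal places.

10.51

R1 (z=-13.1): low=0.34, fast=0.86; AND[max(0, a+b−1)] → w = 0.20
R2 (z=5.0): slow=0.68, high=0.05; AND[max(0, a+b−1)] → w = 0.00
R3 (z=9.0): mid=0.70, high=0.05, fast=0.86; AND[max(0, a+b−1)] → w = 0.00
R4 (z=18.0): low=0.63 → w = 0.63
R5 (z=-4.2): low=0.34, ¬high=1−0.68=0.32; AND[max(0, a+b−1)] → w = 0.00
Weighted average = (0.20·-13.1 + 0.00·5.0 + 0.00·9.0 + 0.63·18.0 + 0.00·-4.2) / (0.20 + 0.00 + 0.00 + 0.63 + 0.00)
  = 8.7200 / 0.8300 = 10.51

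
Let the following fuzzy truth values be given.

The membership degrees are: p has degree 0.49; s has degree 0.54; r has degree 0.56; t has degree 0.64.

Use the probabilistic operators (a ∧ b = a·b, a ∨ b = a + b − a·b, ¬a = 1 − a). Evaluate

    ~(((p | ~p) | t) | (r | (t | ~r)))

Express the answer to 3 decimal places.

~p = 1 − 0.4900 = 0.5100
p | ~p = a + b − a·b on (0.4900, 0.5100) = 0.7501
(p | ~p) | t = a + b − a·b on (0.7501, 0.6400) = 0.9100
~r = 1 − 0.5600 = 0.4400
t | ~r = a + b − a·b on (0.6400, 0.4400) = 0.7984
r | (t | ~r) = a + b − a·b on (0.5600, 0.7984) = 0.9113
((p | ~p) | t) | (r | (t | ~r)) = a + b − a·b on (0.9100, 0.9113) = 0.9920
~(((p | ~p) | t) | (r | (t | ~r))) = 1 − 0.9920 = 0.0080

0.008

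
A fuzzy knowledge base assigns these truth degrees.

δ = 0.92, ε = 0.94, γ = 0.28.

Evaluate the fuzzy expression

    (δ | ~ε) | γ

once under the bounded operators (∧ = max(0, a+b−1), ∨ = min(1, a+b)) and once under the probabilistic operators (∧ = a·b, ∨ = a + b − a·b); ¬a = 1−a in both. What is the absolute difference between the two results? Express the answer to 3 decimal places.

0.054

Under bounded:
  ~ε = 1 − 0.94 = 0.06
  δ | ~ε = min(1, a+b) on (0.92, 0.06) = 0.98
  (δ | ~ε) | γ = min(1, a+b) on (0.98, 0.28) = 1.00
  → value = 1.0000
Under probabilistic:
  ~ε = 1 − 0.9400 = 0.0600
  δ | ~ε = a + b − a·b on (0.9200, 0.0600) = 0.9248
  (δ | ~ε) | γ = a + b − a·b on (0.9248, 0.2800) = 0.9459
  → value = 0.9459
|1.0000 − 0.9459| = 0.054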